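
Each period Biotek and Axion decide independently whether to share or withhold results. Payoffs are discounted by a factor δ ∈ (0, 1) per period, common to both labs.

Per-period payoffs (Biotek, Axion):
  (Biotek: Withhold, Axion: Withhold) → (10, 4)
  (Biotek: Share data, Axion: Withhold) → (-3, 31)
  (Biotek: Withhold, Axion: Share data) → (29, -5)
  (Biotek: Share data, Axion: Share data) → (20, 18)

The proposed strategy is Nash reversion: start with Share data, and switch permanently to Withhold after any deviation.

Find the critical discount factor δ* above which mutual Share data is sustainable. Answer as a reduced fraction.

Biotek: cooperation gives 20 each period; deviation gives 29 once then 10 forever.
  20/(1−δ) ≥ 29 + 10δ/(1−δ) ⇒ δ ≥ 9/19.
Axion: cooperation gives 18 each period; deviation gives 31 once then 4 forever.
  δ ≥ 13/27.
Both must hold, so the binding constraint is Axion's: δ ≥ 13/27.

13/27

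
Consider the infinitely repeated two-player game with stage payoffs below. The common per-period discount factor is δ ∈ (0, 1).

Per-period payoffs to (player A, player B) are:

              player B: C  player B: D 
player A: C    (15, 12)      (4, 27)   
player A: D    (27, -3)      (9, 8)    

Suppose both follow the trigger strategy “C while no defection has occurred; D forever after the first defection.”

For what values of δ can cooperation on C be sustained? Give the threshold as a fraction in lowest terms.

For player A: deviation gain 27−15 = 12, per-period punishment loss 15−9 = 6. IC gives δ ≥ 12/18 = 2/3.
For player B: gain 15, loss 4 per period, so δ ≥ 15/19.
The tighter constraint is player B's, so cooperation needs δ ≥ 15/19.

15/19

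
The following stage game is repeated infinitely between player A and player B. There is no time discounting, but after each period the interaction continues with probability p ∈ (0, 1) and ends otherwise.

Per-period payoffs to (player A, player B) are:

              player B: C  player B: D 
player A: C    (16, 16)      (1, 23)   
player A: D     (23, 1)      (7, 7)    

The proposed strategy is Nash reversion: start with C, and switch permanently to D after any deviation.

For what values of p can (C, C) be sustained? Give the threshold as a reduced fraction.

7/16

With no time discounting, the continuation probability p plays the role of the discount factor.
Grim-trigger IC: 16/(1−p) ≥ 23 + 7p/(1−p) ⇒ p ≥ (23−16)/(23−7) = 7/16.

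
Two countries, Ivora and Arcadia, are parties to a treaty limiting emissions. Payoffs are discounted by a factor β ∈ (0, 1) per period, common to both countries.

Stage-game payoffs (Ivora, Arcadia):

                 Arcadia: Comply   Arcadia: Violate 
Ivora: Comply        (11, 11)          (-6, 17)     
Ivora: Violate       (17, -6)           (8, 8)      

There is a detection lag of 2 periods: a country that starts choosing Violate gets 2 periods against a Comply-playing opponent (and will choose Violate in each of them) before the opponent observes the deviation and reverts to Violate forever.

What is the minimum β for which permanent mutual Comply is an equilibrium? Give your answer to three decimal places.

Deviating for the 2 undetected periods gains 17−11 = 6 per period over cooperation, then loses 11−8 = 3 per period forever once punishment starts.
Gain: 6(1 + β + … + β^1); loss: 3·β^2/(1−β).
No profitable deviation ⇔ 6(1−β^2) ≤ 3·β^2, i.e. β^2 ≥ 6/(6+3) = 2/3.
Hence β ≥ (2/3)^(1/2) ≈ 0.816.

0.816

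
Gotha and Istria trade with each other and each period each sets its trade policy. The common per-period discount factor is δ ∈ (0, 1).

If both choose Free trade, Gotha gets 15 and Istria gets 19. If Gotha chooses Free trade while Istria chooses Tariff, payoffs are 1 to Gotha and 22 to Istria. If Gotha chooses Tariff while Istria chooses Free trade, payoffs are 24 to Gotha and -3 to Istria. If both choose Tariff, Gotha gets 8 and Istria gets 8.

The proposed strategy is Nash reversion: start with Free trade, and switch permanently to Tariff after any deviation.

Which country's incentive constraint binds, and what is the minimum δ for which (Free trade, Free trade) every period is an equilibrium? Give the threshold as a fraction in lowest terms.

Gotha's threshold: (24−15)/(24−8) = 9/16.
Istria's threshold: (22−19)/(22−8) = 3/14.
9/16 > 3/14, so Gotha binds and δ* = 9/16.

Gotha; δ ≥ 9/16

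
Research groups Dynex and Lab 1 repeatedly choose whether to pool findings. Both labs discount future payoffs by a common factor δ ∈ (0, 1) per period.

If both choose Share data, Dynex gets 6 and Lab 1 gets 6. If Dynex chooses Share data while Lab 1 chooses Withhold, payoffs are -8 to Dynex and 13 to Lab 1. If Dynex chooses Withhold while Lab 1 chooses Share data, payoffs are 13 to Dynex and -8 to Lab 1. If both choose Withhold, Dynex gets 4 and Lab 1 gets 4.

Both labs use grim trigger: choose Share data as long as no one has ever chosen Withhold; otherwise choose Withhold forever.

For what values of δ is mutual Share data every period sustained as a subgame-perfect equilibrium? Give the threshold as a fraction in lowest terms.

One-period gain from deviating is 13 − 6 = 7. The loss is 6 − 4 = 2 in every subsequent period, with present value 2·δ/(1−δ).
Deviation is unprofitable when 2·δ/(1−δ) ≥ 7, i.e. δ/(1−δ) ≥ 7/2.
Equivalently δ ≥ 7/(7+2) = 7/9.

7/9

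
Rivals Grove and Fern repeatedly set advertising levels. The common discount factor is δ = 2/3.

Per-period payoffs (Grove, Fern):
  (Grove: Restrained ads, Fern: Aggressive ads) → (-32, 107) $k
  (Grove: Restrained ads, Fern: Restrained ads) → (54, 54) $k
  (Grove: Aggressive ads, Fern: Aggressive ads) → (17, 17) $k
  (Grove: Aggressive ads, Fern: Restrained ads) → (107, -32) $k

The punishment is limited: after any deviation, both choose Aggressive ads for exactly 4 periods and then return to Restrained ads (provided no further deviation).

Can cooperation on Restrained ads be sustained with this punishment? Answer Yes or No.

Yes

IC: δ+…+δ^4 ≥ (107−54)/(54−17) = 53/37.
At δ = 2/3: partial sum = 1.6049 ≥ 1.4324. Cooperation sustainable.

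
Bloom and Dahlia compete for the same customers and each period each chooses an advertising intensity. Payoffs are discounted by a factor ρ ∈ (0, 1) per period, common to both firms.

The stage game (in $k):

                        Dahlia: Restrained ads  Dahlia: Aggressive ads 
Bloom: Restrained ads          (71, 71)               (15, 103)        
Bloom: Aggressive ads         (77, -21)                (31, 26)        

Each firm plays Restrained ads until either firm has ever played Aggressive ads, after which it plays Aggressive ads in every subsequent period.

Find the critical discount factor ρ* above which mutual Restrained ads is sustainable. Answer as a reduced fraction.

For Bloom: deviation gain 77−71 = 6, per-period punishment loss 71−31 = 40. IC gives ρ ≥ 6/46 = 3/23.
For Dahlia: gain 32, loss 45 per period, so ρ ≥ 32/77.
The tighter constraint is Dahlia's, so cooperation needs ρ ≥ 32/77.

32/77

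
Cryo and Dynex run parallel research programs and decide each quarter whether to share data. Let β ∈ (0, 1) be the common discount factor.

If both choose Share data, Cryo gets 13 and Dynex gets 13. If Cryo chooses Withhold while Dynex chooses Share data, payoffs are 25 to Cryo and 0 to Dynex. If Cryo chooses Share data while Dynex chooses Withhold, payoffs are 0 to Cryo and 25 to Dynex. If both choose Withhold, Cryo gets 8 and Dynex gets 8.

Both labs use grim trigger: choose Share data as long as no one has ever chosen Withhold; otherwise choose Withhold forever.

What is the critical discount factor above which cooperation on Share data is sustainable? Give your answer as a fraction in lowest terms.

12/17

13/(1−β) ≥ 25 + 8β/(1−β)
13 ≥ 25 − 17β
β ≥ 12/17.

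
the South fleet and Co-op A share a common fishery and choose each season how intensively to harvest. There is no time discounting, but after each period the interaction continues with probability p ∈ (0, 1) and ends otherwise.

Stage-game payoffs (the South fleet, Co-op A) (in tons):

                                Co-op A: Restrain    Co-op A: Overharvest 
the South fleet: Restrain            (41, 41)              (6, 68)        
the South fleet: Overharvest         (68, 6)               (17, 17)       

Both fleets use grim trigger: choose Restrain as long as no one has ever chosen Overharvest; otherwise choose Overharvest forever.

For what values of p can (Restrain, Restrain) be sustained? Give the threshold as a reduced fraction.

9/17

With no time discounting, the continuation probability p plays the role of the discount factor.
Grim-trigger IC: 41/(1−p) ≥ 68 + 17p/(1−p) ⇒ p ≥ (68−41)/(68−17) = 9/17.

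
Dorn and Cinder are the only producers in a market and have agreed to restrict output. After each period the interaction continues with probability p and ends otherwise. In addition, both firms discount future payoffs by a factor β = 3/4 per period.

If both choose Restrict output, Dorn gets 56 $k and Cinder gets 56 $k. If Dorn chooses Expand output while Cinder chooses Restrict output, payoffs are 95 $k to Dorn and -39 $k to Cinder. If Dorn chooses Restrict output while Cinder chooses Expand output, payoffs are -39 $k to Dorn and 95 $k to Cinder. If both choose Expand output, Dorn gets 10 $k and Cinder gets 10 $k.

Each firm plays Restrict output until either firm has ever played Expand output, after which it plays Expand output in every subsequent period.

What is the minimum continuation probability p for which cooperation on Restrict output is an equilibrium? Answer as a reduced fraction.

With continuation probability p and discount β, the effective per-period discount factor is βp.
Grim-trigger IC: βp ≥ (95−56)/(95−10) = 39/85.
So p ≥ (39/85)/(3/4) = 52/85.

52/85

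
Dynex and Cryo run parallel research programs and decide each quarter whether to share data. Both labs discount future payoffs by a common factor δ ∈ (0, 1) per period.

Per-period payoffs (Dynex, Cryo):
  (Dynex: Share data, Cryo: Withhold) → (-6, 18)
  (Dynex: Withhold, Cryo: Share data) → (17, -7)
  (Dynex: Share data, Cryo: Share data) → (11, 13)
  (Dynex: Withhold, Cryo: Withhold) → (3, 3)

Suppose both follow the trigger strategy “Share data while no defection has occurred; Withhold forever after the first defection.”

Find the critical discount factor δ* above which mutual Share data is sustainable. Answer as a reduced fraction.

Dynex: cooperation gives 11 each period; deviation gives 17 once then 3 forever.
  11/(1−δ) ≥ 17 + 3δ/(1−δ) ⇒ δ ≥ 6/14 = 3/7.
Cryo: cooperation gives 13 each period; deviation gives 18 once then 3 forever.
  δ ≥ 5/15 = 1/3.
Both must hold, so the binding constraint is Dynex's: δ ≥ 3/7.

3/7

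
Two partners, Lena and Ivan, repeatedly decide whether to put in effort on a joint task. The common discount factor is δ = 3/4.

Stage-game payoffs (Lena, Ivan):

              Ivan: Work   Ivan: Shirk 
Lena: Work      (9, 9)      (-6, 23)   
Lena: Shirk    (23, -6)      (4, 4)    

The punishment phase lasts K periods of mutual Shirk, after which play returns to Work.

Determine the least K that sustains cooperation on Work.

10

No profitable deviation requires (9−4)(δ+…+δ^K) ≥ 23−9, i.e. δ+…+δ^K ≥ 14/5 ≈ 2.8000.
With δ = 3/4, the partial sums are K=1: 0.7500, K=2: 1.3125, …, K=8: 2.6997, K=9: 2.7747, K=10: 2.8311.
K = 10 is the first length at which the sum reaches 2.8000.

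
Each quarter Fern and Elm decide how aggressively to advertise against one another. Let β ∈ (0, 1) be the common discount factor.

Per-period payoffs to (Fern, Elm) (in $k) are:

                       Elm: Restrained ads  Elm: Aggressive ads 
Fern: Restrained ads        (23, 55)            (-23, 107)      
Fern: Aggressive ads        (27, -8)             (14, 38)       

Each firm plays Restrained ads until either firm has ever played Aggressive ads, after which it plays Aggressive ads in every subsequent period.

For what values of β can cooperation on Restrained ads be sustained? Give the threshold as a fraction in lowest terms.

Fern: cooperation gives 23 each period; deviation gives 27 once then 14 forever.
  23/(1−β) ≥ 27 + 14β/(1−β) ⇒ β ≥ 4/13.
Elm: cooperation gives 55 each period; deviation gives 107 once then 38 forever.
  β ≥ 52/69.
Both must hold, so the binding constraint is Elm's: β ≥ 52/69.

52/69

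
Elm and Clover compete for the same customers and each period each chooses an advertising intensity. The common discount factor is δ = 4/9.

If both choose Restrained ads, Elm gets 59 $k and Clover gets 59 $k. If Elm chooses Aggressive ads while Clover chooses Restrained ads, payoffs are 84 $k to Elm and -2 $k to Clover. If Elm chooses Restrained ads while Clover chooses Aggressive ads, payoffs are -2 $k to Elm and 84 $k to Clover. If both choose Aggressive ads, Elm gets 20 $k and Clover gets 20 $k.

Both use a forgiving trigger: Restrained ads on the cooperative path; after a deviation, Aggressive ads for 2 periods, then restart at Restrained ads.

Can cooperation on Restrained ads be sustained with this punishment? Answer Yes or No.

Yes

Comparing payoff streams over the 3 periods until play realigns: cooperate → 59(1+δ+…+δ^2); deviate → 84 + 20(δ+…+δ^2).
Cooperation is sustained iff (59−20)(δ+…+δ^2) ≥ 84−59.
δ+…+δ^2 = 4/9·(1−(4/9)^2)/(1−4/9) = 0.6420, and (84−59)/(59−20) = 0.6410.
0.6420 ≥ 0.6410, so cooperation is sustainable.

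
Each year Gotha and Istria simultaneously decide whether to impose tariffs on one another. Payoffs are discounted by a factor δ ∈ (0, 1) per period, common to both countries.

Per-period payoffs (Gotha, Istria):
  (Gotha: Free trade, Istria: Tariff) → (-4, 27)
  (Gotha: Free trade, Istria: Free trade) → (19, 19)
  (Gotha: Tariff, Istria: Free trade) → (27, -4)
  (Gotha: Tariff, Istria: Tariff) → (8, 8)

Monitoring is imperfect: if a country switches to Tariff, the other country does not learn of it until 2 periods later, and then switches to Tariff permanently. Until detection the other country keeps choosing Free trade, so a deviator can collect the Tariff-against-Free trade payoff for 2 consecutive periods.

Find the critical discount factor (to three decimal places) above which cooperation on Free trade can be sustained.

A deviator earns 27 for 2 periods, then 8 forever; cooperating earns 19 forever. Multiplying the IC by (1−δ):
19 ≥ 27(1−δ^2) + 8δ^2, so 19·δ^2 ≥ 8 and δ^2 ≥ 8/19.
δ ≥ (8/19)^(1/2) ≈ 0.649.

0.649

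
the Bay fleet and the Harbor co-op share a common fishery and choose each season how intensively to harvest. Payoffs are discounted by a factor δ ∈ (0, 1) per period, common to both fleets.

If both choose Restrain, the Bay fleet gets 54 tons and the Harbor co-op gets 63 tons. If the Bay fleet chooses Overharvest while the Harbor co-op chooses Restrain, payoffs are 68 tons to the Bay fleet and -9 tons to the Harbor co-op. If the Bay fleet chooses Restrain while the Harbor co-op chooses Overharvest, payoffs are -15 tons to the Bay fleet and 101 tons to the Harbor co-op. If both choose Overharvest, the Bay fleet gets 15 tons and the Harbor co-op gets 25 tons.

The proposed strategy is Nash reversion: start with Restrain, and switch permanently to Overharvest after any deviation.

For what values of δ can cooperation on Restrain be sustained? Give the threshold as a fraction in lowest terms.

1/2

the Bay fleet's threshold: (68−54)/(68−15) = 14/53.
the Harbor co-op's threshold: (101−63)/(101−25) = 1/2.
14/53 < 1/2, so the Harbor co-op binds and δ* = 1/2.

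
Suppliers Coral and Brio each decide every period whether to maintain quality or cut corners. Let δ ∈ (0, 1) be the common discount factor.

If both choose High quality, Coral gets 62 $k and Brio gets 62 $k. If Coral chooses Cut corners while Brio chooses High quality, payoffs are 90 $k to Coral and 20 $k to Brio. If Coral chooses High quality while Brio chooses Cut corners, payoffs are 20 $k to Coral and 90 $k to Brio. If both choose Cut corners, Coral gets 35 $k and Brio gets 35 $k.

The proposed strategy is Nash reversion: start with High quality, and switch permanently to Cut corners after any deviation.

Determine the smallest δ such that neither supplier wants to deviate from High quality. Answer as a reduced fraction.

Under grim trigger the critical discount factor is (T−C)/(T−P) with T = 90, C = 62, P = 35.
δ* = (90−62)/(90−35) = 28/55.

28/55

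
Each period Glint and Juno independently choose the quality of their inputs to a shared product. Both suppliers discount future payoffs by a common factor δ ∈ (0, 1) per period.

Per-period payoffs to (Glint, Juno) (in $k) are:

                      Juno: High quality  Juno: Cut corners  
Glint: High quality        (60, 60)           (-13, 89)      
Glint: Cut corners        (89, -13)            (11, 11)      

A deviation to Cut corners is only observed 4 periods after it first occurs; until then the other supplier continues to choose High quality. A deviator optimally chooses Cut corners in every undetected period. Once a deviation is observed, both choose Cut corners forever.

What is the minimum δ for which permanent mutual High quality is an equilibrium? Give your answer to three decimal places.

0.781

The best deviation is to choose Cut corners for all 4 undetected periods, earning 89 each, then 11 forever once detected.
Deviation value: 89(1−δ^4)/(1−δ) + 11δ^4/(1−δ); cooperation value: 60/(1−δ).
IC: 60 ≥ 89(1−δ^4) + 11δ^4 = 89 − 78δ^4.
So δ^4 ≥ 29/78, giving δ ≥ (29/78)^(1/4) ≈ 0.781.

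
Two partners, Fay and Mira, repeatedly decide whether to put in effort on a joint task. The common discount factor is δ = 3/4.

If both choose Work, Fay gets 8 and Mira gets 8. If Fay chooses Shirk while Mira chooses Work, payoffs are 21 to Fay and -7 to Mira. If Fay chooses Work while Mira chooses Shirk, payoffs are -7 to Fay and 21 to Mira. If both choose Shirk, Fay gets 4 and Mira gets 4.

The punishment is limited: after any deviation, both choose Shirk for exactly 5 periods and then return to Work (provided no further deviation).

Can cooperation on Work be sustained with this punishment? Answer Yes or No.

IC: δ+…+δ^5 ≥ (21−8)/(8−4) = 13/4.
At δ = 3/4: partial sum = 2.2881 < 3.2500. Cooperation not sustainable.

No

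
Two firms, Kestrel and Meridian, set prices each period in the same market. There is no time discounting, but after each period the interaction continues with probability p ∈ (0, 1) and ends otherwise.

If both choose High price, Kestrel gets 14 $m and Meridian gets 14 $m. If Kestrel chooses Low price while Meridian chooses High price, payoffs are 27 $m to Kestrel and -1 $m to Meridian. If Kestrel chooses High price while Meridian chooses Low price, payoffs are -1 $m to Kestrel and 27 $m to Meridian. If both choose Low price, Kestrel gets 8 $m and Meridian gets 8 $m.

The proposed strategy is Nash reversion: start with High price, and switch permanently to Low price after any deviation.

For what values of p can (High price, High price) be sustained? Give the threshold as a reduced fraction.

13/19

With no time discounting, the continuation probability p plays the role of the discount factor.
Grim-trigger IC: 14/(1−p) ≥ 27 + 8p/(1−p) ⇒ p ≥ (27−14)/(27−8) = 13/19.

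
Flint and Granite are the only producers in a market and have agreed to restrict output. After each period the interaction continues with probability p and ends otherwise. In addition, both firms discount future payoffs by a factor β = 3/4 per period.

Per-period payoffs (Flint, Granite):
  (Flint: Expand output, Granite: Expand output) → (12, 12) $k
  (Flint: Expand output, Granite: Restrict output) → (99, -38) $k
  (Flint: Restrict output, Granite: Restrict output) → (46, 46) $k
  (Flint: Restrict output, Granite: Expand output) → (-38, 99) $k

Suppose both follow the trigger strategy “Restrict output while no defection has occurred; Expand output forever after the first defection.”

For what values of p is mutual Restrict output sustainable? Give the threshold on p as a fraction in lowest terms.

Expected continuation weight on next period's payoff is β·p = 3/4·p, which plays the role of the discount factor.
Cooperation requires 3/4·p ≥ (99−46)/(99−12) = 53/87, hence p ≥ 212/261.

212/261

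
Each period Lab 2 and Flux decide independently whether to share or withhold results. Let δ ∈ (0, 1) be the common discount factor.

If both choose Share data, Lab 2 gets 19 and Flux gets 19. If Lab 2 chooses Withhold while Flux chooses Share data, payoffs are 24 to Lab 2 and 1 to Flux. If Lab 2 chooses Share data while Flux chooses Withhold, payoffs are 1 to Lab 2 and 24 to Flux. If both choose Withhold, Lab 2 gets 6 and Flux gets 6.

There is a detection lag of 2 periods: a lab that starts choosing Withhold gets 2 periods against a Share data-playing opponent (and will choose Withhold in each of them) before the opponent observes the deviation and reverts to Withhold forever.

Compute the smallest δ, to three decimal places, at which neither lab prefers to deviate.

0.527

Deviating for the 2 undetected periods gains 24−19 = 5 per period over cooperation, then loses 19−6 = 13 per period forever once punishment starts.
Gain: 5(1 + δ + … + δ^1); loss: 13·δ^2/(1−δ).
No profitable deviation ⇔ 5(1−δ^2) ≤ 13·δ^2, i.e. δ^2 ≥ 5/(5+13) = 5/18.
Hence δ ≥ (5/18)^(1/2) ≈ 0.527.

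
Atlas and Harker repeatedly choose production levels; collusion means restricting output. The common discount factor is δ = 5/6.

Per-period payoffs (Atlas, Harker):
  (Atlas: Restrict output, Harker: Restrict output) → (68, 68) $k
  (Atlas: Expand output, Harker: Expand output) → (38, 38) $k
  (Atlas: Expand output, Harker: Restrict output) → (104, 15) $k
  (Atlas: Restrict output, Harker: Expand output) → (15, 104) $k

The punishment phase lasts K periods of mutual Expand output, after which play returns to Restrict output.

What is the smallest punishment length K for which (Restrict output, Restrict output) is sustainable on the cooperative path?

IC: δ(1−δ^K)/(1−δ) ≥ (104−68)/(68−38) = 6/5.
With δ = 5/6: need 1 − δ^K ≥ 6/5·(1−5/6)/(5/6), i.e. δ^K ≤ 0.7600.
Since (5/6)^1 = 0.8333 and (5/6)^2 = 0.6944, the smallest such K is 2.

2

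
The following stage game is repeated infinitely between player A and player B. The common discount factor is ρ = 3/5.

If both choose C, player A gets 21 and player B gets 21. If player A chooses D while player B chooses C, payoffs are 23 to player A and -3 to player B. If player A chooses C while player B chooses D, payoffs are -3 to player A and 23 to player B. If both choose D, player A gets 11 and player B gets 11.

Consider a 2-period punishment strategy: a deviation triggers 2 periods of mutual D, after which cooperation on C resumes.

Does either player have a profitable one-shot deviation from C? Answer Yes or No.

Comparing payoff streams over the 3 periods until play realigns: cooperate → 21(1+ρ+…+ρ^2); deviate → 23 + 11(ρ+…+ρ^2).
Cooperation is sustained iff (21−11)(ρ+…+ρ^2) ≥ 23−21.
ρ+…+ρ^2 = 3/5·(1−(3/5)^2)/(1−3/5) = 0.9600, and (23−21)/(21−11) = 0.2000.
0.9600 ≥ 0.2000, so cooperation is sustainable.

No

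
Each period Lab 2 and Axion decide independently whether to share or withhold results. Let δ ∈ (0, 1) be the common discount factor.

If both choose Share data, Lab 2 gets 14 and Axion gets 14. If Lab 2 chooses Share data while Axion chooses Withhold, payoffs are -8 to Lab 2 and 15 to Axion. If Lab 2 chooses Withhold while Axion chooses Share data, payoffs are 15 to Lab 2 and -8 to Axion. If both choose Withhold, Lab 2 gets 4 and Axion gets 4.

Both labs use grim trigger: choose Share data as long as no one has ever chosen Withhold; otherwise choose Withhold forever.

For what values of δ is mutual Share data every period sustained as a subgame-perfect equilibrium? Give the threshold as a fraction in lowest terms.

1/11

Under grim trigger the critical discount factor is (T−C)/(T−P) with T = 15, C = 14, P = 4.
δ* = (15−14)/(15−4) = 1/11.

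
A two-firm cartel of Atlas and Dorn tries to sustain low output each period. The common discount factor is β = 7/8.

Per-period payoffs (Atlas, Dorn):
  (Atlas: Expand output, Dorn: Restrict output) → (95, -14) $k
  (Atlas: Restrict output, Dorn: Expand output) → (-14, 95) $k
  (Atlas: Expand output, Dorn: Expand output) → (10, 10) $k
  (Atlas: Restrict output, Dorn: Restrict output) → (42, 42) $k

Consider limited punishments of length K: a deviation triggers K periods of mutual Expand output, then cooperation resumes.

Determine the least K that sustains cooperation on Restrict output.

Need Σ_{k=1}^{K} β^k ≥ (95−42)/(42−10) = 1.6562 at β = 7/8.
At K = 2 the sum is 1.6406 < 1.6562; at K = 3 it is 2.3105 ≥ 1.6562.
So the minimum punishment length is K = 3.

3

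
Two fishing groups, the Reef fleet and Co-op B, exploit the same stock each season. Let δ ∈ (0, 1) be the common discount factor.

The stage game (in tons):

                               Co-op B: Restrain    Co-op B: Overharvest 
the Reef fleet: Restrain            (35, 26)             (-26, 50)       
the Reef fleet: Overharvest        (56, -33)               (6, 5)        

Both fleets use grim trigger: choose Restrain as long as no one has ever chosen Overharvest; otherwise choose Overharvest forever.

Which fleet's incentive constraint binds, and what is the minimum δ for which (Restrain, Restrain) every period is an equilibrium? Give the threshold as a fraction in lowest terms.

Co-op B; δ ≥ 8/15

For the Reef fleet: deviation gain 56−35 = 21, per-period punishment loss 35−6 = 29. IC gives δ ≥ 21/50.
For Co-op B: gain 24, loss 21 per period, so δ ≥ 24/45 = 8/15.
The tighter constraint is Co-op B's, so cooperation needs δ ≥ 8/15.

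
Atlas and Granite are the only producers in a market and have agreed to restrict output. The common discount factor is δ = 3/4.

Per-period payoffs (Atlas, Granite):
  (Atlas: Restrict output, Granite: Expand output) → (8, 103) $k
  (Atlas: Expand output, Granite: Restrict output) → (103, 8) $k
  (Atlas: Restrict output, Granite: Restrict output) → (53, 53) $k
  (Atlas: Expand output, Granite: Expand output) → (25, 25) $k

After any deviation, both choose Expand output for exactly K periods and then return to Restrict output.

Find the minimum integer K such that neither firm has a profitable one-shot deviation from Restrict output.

4

IC: δ(1−δ^K)/(1−δ) ≥ (103−53)/(53−25) = 25/14.
With δ = 3/4: need 1 − δ^K ≥ 25/14·(1−3/4)/(3/4), i.e. δ^K ≤ 0.4048.
Since (3/4)^3 = 0.4219 and (3/4)^4 = 0.3164, the smallest such K is 4.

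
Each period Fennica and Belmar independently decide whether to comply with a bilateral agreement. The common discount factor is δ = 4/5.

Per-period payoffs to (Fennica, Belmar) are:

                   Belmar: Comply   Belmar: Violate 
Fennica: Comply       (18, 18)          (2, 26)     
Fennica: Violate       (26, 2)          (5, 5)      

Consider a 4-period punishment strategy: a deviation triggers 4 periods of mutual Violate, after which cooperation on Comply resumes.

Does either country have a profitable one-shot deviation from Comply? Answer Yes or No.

No

A one-shot deviation gives 26 now, then 5 for 4 periods, then back to 18.
Gain from deviating: (26−18) today; loss: (18−5) in each of the next 4 periods.
No-deviation condition: (18−5)(δ+…+δ^4) ≥ 26−18, i.e. δ+…+δ^4 ≥ 8/13.
At δ = 4/5: δ+…+δ^4 = 2.3616 ≥ 0.6154.
So cooperation is sustainable.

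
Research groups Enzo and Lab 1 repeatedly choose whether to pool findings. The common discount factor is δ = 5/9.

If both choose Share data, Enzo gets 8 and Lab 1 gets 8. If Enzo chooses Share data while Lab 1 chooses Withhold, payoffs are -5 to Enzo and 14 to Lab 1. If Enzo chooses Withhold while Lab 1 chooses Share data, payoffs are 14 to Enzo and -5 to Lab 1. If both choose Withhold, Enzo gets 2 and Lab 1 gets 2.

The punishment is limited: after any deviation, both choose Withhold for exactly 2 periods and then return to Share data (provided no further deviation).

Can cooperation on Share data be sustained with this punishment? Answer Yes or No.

No

A one-shot deviation gives 14 now, then 2 for 2 periods, then back to 8.
Gain from deviating: (14−8) today; loss: (8−2) in each of the next 2 periods.
No-deviation condition: (8−2)(δ+…+δ^2) ≥ 14−8, i.e. δ+…+δ^2 ≥ 1.
At δ = 5/9: δ+…+δ^2 = 0.8642 < 1.0000.
So cooperation is not sustainable.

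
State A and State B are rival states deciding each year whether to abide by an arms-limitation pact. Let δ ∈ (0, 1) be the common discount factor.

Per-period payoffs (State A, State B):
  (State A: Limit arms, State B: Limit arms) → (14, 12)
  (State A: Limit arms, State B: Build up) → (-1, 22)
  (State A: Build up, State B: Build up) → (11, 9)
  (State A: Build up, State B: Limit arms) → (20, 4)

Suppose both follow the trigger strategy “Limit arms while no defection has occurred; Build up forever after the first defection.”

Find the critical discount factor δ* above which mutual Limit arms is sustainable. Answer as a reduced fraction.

10/13

State A's threshold: (20−14)/(20−11) = 2/3.
State B's threshold: (22−12)/(22−9) = 10/13.
2/3 < 10/13, so State B binds and δ* = 10/13.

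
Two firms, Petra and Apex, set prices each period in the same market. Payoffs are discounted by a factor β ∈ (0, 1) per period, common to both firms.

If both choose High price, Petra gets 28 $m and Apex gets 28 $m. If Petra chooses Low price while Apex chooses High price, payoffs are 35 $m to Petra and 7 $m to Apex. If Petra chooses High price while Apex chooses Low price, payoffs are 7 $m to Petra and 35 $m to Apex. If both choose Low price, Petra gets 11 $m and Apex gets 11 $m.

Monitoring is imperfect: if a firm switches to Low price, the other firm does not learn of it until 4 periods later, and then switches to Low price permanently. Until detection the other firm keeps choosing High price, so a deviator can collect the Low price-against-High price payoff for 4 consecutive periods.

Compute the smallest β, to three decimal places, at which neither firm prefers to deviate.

0.735

Deviating for the 4 undetected periods gains 35−28 = 7 per period over cooperation, then loses 28−11 = 17 per period forever once punishment starts.
Gain: 7(1 + β + … + β^3); loss: 17·β^4/(1−β).
No profitable deviation ⇔ 7(1−β^4) ≤ 17·β^4, i.e. β^4 ≥ 7/(7+17) = 7/24.
Hence β ≥ (7/24)^(1/4) ≈ 0.735.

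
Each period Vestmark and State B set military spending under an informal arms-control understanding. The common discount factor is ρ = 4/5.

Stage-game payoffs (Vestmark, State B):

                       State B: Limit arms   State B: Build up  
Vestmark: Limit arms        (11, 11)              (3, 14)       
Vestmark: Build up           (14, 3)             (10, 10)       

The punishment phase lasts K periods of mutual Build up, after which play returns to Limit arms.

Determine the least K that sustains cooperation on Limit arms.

No profitable deviation requires (11−10)(ρ+…+ρ^K) ≥ 14−11, i.e. ρ+…+ρ^K ≥ 3 ≈ 3.0000.
With ρ = 4/5, the partial sums are K=1: 0.8000, K=2: 1.4400, …, K=5: 2.6893, K=6: 2.9514, K=7: 3.1611.
K = 7 is the first length at which the sum reaches 3.0000.

7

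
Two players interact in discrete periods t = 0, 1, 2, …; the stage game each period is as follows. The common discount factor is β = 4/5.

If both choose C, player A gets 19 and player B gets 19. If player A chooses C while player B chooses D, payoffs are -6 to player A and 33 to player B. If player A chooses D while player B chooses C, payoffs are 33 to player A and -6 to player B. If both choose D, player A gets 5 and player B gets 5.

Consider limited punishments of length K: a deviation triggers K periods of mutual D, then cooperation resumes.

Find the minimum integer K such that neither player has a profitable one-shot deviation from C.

2

IC: β(1−β^K)/(1−β) ≥ (33−19)/(19−5) = 1.
With β = 4/5: need 1 − β^K ≥ 1·(1−4/5)/(4/5), i.e. β^K ≤ 0.7500.
Since (4/5)^1 = 0.8000 and (4/5)^2 = 0.6400, the smallest such K is 2.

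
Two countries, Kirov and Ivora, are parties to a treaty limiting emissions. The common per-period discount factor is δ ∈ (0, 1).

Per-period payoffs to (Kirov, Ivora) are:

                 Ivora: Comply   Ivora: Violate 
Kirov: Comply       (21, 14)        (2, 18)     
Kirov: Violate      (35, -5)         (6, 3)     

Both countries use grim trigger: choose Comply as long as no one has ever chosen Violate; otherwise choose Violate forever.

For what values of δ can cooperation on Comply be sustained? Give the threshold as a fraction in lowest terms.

Kirov: cooperation gives 21 each period; deviation gives 35 once then 6 forever.
  21/(1−δ) ≥ 35 + 6δ/(1−δ) ⇒ δ ≥ 14/29.
Ivora: cooperation gives 14 each period; deviation gives 18 once then 3 forever.
  δ ≥ 4/15.
Both must hold, so the binding constraint is Kirov's: δ ≥ 14/29.

14/29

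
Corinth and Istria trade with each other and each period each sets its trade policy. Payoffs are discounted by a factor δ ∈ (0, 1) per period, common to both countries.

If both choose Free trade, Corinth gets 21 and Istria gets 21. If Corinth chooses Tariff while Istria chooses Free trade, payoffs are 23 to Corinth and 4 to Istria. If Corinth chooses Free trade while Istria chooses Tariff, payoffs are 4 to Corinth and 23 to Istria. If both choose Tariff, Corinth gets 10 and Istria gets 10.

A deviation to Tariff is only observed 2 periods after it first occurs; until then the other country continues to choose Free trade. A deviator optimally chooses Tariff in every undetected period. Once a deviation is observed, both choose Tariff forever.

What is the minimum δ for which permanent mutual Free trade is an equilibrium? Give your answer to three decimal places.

A deviator earns 23 for 2 periods, then 10 forever; cooperating earns 21 forever. Multiplying the IC by (1−δ):
21 ≥ 23(1−δ^2) + 10δ^2, so 13·δ^2 ≥ 2 and δ^2 ≥ 2/13.
δ ≥ (2/13)^(1/2) ≈ 0.392.

0.392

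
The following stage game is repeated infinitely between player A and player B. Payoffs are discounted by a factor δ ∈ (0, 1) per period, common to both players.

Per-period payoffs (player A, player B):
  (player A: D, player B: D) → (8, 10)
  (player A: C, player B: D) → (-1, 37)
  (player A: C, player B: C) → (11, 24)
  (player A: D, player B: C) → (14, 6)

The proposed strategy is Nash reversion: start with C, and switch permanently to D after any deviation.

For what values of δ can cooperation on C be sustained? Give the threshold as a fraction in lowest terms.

1/2

player A's threshold: (14−11)/(14−8) = 1/2.
player B's threshold: (37−24)/(37−10) = 13/27.
1/2 > 13/27, so player A binds and δ* = 1/2.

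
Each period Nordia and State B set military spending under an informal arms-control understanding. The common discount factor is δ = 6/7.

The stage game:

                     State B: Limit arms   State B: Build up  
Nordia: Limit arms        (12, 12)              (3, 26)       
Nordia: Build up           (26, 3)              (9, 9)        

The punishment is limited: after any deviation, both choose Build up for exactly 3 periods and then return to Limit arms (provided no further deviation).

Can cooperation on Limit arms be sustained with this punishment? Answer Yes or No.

No

IC: δ+…+δ^3 ≥ (26−12)/(12−9) = 14/3.
At δ = 6/7: partial sum = 2.2216 < 4.6667. Cooperation not sustainable.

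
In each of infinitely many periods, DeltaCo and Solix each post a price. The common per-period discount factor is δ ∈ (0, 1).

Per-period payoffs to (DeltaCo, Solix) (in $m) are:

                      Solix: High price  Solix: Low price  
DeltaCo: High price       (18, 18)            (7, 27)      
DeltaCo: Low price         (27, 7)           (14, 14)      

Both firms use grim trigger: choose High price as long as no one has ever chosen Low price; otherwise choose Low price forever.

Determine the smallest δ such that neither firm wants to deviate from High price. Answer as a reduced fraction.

Under grim trigger the critical discount factor is (T−C)/(T−P) with T = 27, C = 18, P = 14.
δ* = (27−18)/(27−14) = 9/13.

9/13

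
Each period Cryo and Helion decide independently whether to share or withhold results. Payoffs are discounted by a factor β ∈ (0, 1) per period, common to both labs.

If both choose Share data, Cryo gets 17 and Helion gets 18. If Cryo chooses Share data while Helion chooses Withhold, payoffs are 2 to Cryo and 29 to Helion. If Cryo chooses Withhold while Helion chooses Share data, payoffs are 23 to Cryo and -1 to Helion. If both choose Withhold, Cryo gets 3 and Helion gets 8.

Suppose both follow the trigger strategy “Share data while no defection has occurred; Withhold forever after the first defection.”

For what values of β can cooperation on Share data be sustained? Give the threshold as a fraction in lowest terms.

11/21

Cryo's threshold: (23−17)/(23−3) = 3/10.
Helion's threshold: (29−18)/(29−8) = 11/21.
3/10 < 11/21, so Helion binds and β* = 11/21.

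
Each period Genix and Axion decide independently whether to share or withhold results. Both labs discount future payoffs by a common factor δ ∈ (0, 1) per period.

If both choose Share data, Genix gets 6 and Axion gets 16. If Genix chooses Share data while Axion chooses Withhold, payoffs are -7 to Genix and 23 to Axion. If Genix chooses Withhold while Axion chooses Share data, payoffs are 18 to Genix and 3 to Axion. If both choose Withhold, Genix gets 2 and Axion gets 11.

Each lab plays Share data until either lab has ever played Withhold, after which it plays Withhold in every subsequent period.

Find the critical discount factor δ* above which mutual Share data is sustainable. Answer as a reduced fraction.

3/4

For Genix: deviation gain 18−6 = 12, per-period punishment loss 6−2 = 4. IC gives δ ≥ 12/16 = 3/4.
For Axion: gain 7, loss 5 per period, so δ ≥ 7/12.
The tighter constraint is Genix's, so cooperation needs δ ≥ 3/4.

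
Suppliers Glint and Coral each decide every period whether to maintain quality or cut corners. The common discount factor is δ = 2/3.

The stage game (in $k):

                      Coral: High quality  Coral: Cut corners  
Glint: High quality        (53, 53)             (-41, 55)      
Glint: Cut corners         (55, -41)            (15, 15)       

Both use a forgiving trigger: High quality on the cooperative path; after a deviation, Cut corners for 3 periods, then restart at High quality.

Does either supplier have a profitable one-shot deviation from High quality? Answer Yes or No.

A one-shot deviation gives 55 now, then 15 for 3 periods, then back to 53.
Gain from deviating: (55−53) today; loss: (53−15) in each of the next 3 periods.
No-deviation condition: (53−15)(δ+…+δ^3) ≥ 55−53, i.e. δ+…+δ^3 ≥ 1/19.
At δ = 2/3: δ+…+δ^3 = 1.4074 ≥ 0.0526.
So cooperation is sustainable.

No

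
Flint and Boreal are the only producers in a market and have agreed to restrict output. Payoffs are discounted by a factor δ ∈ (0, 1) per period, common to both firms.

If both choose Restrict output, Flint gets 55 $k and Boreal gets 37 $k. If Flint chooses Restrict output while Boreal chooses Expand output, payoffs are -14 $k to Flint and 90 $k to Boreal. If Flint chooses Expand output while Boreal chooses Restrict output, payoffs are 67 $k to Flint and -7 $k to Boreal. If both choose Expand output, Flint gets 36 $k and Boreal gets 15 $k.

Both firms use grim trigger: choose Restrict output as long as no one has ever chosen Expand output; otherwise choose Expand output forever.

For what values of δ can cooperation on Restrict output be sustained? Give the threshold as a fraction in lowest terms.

53/75

Flint: cooperation gives 55 each period; deviation gives 67 once then 36 forever.
  55/(1−δ) ≥ 67 + 36δ/(1−δ) ⇒ δ ≥ 12/31.
Boreal: cooperation gives 37 each period; deviation gives 90 once then 15 forever.
  δ ≥ 53/75.
Both must hold, so the binding constraint is Boreal's: δ ≥ 53/75.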